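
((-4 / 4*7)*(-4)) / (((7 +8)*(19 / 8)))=0.79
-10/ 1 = -10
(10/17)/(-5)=-2/17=-0.12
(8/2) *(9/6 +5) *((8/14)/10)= 52/35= 1.49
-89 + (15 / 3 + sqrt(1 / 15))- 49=-133 + sqrt(15) / 15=-132.74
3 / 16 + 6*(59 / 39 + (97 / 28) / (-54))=116357 / 13104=8.88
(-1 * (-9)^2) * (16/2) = -648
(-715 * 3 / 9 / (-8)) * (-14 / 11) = -455 / 12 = -37.92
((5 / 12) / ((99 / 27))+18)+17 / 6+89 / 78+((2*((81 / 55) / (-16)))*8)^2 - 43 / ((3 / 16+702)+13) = 130661534363 / 5399951700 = 24.20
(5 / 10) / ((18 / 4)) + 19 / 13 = 184 / 117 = 1.57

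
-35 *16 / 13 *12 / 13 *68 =-456960 / 169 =-2703.91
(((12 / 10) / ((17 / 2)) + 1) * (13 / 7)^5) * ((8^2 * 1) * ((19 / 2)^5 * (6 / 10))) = 535066487536074 / 7142975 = 74908072.27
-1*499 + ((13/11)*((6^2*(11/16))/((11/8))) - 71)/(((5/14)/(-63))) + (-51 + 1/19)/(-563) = 4867284513/588335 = 8272.98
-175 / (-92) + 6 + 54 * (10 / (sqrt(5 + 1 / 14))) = 727 / 92 + 540 * sqrt(994) / 71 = 247.69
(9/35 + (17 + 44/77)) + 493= 17879/35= 510.83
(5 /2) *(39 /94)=195 /188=1.04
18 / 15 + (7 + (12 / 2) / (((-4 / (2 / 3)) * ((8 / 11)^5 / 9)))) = -5903807 / 163840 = -36.03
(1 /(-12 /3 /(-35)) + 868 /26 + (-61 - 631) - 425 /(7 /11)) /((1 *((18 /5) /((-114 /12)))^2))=-4328850275 /471744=-9176.27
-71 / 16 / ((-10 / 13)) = 923 / 160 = 5.77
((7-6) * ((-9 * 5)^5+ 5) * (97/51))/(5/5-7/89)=-796515629980/2091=-380925695.83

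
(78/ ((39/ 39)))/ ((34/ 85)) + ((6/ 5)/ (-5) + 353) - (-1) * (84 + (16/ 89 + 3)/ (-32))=44974237/ 71200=631.66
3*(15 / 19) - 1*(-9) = 216 / 19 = 11.37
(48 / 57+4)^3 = 113.53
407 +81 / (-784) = 319007 / 784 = 406.90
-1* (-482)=482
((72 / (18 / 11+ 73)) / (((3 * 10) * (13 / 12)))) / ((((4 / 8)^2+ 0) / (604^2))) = 2311474176 / 53365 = 43314.42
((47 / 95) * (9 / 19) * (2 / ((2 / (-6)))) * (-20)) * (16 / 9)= 18048 / 361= 49.99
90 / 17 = 5.29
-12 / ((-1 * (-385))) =-0.03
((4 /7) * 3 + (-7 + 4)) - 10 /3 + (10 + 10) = 323 /21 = 15.38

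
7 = 7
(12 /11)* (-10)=-120 /11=-10.91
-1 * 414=-414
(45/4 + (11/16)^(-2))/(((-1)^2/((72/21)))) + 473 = 439445/847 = 518.83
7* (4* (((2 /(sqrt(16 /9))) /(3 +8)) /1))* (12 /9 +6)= 28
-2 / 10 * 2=-2 / 5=-0.40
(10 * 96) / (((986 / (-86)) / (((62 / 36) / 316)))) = -53320 / 116841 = -0.46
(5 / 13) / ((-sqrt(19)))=-5 * sqrt(19) / 247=-0.09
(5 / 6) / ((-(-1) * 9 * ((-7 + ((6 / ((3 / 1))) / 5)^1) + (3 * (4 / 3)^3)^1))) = 25 / 138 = 0.18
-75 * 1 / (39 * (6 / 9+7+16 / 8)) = -75 / 377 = -0.20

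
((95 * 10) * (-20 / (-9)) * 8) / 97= 152000 / 873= 174.11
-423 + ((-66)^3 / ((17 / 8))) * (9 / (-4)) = 5167737 / 17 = 303984.53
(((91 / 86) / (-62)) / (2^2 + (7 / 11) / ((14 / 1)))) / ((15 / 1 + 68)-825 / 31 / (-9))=-429 / 8740868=-0.00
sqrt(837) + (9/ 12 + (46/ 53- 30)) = -6017/ 212 + 3 * sqrt(93) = 0.55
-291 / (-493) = 291 / 493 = 0.59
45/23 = 1.96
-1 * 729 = -729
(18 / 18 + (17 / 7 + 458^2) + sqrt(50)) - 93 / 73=209773.23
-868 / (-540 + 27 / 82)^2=-0.00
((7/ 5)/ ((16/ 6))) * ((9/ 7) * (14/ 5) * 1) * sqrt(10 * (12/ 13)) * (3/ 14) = 81 * sqrt(390)/ 1300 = 1.23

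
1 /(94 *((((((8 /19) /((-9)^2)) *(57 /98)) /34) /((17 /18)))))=42483 /376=112.99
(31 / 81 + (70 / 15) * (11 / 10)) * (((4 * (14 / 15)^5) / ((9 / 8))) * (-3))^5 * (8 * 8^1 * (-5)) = 215880754037924313244861442909669181882368 / 4970187455316355526447296142578125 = 43435133.18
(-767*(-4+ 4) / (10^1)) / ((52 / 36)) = 0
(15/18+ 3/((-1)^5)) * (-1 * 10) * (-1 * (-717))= 15535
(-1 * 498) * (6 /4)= -747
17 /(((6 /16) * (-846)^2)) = 0.00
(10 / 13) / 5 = 2 / 13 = 0.15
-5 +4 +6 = 5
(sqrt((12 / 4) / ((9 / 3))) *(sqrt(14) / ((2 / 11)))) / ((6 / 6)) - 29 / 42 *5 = -145 / 42 + 11 *sqrt(14) / 2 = 17.13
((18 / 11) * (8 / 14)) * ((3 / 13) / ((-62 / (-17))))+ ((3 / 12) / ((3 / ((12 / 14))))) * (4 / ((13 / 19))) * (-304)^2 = 1197528364 / 31031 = 38591.36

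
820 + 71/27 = 22211/27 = 822.63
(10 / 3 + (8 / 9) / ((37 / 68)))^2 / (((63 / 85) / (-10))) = -2325358600 / 6986007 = -332.86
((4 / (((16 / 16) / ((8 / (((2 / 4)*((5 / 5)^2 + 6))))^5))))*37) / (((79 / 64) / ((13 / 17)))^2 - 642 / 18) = -322277166022656 / 1153918551947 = -279.29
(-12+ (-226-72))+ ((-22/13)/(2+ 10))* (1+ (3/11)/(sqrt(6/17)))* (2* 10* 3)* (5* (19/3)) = -22540/39-475* sqrt(102)/39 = -700.96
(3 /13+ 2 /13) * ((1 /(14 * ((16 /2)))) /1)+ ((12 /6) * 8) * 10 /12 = 58255 /4368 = 13.34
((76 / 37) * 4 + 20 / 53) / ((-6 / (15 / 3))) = -42130 / 5883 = -7.16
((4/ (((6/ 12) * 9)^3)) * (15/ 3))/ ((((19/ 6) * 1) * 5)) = 64/ 4617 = 0.01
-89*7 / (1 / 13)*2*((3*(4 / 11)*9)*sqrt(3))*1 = -1749384*sqrt(3) / 11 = -275456.54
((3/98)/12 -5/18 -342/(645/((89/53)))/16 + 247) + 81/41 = 204916076611/824131980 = 248.64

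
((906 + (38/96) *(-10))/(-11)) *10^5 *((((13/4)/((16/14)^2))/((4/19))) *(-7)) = 5731640403125/8448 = 678461221.96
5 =5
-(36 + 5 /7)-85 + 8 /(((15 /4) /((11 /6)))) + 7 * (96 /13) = -270724 /4095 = -66.11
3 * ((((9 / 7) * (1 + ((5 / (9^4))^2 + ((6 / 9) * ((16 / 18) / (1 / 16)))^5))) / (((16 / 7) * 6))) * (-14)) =-11545022755259 / 38263752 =-301722.18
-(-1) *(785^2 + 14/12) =3697357/6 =616226.17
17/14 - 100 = -1383/14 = -98.79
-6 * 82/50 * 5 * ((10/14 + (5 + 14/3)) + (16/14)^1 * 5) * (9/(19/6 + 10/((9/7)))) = -4489992/6895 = -651.20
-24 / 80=-3 / 10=-0.30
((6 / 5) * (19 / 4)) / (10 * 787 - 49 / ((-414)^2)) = 4884786 / 6744432355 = 0.00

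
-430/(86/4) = -20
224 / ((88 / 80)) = 2240 / 11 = 203.64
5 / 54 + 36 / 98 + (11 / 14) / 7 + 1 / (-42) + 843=843.55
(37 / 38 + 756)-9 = 28423 / 38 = 747.97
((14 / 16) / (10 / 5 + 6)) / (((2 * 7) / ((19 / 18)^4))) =130321 / 13436928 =0.01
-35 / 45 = -7 / 9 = -0.78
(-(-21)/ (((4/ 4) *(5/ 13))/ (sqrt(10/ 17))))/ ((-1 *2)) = -273 *sqrt(170)/ 170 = -20.94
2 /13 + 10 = 132 /13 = 10.15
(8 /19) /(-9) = -0.05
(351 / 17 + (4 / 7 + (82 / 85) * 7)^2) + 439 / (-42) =63.84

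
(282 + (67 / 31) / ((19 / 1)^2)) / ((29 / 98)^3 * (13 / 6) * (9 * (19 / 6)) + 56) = 11881340509472 / 2426780559381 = 4.90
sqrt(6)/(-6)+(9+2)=11 - sqrt(6)/6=10.59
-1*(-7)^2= -49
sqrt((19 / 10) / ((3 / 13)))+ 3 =sqrt(7410) / 30+ 3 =5.87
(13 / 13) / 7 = 1 / 7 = 0.14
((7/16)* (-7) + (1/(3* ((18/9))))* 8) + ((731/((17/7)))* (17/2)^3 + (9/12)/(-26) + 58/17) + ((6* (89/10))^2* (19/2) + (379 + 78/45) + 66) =56325783469/265200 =212389.83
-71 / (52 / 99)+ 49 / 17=-116945 / 884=-132.29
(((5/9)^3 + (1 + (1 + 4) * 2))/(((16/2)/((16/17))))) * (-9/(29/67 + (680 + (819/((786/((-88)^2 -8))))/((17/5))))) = -142959776/36877246083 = -0.00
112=112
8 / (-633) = -8 / 633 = -0.01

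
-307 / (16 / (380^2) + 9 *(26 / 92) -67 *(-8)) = -127451050 / 223576371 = -0.57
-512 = -512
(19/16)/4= 19/64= 0.30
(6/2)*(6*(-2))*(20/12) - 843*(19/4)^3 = -5785977/64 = -90405.89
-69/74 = -0.93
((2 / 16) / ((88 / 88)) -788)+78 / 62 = -195081 / 248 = -786.62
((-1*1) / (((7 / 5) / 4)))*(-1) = 20 / 7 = 2.86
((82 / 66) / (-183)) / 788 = -41 / 4758732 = -0.00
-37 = -37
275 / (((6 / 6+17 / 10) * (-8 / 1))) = -1375 / 108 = -12.73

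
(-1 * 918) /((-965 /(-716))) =-657288 /965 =-681.13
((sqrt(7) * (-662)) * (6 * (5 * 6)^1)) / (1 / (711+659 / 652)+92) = -3426.77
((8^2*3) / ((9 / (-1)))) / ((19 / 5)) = -320 / 57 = -5.61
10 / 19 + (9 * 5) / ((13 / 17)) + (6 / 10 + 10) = 86416 / 1235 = 69.97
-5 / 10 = -1 / 2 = -0.50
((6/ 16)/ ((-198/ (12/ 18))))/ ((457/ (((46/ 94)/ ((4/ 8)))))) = -23/ 8505684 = -0.00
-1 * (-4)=4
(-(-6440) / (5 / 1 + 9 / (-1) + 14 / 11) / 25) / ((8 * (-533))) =1771 / 79950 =0.02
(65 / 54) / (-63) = -65 / 3402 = -0.02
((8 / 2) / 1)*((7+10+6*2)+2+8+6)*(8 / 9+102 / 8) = 2455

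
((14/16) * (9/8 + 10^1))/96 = 623/6144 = 0.10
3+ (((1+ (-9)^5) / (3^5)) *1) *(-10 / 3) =812.99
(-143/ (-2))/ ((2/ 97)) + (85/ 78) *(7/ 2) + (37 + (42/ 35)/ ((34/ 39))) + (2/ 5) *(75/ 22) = 128039708/ 36465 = 3511.30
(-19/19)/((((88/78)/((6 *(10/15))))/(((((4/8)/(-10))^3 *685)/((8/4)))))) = 5343/35200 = 0.15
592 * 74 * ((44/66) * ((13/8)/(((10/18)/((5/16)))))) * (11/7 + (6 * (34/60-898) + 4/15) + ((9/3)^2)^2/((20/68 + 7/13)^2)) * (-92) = 66630828760639/5152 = 12933002476.83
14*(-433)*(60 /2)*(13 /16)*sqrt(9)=-1773135 /4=-443283.75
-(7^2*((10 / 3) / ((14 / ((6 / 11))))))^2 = -4900 / 121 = -40.50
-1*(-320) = 320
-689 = -689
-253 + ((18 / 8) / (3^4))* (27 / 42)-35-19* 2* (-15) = 282.02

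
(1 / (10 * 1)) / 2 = 1 / 20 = 0.05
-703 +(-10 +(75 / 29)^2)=-594008 / 841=-706.31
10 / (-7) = -10 / 7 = -1.43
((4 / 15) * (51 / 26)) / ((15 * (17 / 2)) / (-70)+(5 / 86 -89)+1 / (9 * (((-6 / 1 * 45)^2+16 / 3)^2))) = -489560671705504 / 84947614369114575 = -0.01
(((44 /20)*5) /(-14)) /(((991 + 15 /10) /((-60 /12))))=11 /2779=0.00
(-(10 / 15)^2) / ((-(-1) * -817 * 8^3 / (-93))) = -31 / 313728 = -0.00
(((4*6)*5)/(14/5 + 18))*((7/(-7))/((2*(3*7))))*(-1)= 25/182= 0.14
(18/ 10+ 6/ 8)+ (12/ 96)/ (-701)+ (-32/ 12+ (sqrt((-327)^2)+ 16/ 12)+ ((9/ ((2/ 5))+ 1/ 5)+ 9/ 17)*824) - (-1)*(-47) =19422.25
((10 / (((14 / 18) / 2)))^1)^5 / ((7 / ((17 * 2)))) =6424531200000 / 117649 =54607614.17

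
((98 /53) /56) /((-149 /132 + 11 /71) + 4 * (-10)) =-16401 /20352371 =-0.00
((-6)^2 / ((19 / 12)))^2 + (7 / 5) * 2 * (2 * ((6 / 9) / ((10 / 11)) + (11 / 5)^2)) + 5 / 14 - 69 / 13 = 543.22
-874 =-874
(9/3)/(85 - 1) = 1/28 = 0.04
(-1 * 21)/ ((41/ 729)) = -15309/ 41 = -373.39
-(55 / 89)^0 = -1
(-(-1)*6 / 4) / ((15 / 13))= 13 / 10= 1.30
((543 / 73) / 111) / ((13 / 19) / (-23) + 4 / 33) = 2610201 / 3562619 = 0.73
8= 8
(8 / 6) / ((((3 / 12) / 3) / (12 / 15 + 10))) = 864 / 5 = 172.80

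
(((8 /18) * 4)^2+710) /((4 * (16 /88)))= 317713 /324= 980.60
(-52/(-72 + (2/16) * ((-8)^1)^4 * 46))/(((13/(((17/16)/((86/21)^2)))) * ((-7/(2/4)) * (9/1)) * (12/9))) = 0.00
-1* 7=-7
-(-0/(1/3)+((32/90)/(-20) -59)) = 13279/225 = 59.02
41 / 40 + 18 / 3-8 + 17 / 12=53 / 120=0.44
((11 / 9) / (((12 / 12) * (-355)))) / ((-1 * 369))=0.00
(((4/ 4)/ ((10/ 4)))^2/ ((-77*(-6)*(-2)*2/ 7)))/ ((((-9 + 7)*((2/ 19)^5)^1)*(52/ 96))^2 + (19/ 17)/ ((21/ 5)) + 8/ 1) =-2188790654034957/ 29853081269879646350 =-0.00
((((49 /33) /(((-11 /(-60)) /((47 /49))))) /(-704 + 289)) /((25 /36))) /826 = -3384 /103693975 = -0.00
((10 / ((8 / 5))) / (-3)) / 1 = -25 / 12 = -2.08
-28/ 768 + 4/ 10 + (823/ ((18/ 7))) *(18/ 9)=1844567/ 2880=640.47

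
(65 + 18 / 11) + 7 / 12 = 8873 / 132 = 67.22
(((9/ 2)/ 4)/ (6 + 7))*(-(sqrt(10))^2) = -45/ 52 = -0.87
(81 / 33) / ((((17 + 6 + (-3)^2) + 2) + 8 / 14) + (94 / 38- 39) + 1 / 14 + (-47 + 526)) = 7182 / 1396043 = 0.01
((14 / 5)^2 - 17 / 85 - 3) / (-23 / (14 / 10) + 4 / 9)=-7308 / 25175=-0.29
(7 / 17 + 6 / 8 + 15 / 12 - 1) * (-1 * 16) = -384 / 17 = -22.59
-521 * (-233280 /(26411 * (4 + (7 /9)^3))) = 1029.37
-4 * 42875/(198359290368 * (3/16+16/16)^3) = -1372000/2657317134051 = -0.00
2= 2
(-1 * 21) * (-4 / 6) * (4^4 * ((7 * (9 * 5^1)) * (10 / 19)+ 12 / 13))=147581952 / 247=597497.78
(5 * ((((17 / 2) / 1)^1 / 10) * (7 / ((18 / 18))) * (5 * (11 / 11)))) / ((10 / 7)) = 833 / 8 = 104.12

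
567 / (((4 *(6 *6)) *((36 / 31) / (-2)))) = -217 / 32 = -6.78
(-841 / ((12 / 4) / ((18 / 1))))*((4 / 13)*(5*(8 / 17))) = -807360 / 221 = -3653.21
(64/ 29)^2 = 4096/ 841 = 4.87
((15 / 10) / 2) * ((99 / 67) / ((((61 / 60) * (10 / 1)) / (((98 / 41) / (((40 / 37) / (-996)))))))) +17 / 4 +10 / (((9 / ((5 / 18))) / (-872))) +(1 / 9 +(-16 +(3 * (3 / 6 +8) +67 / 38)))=-2545604613821 / 5157712260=-493.55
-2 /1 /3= -2 /3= -0.67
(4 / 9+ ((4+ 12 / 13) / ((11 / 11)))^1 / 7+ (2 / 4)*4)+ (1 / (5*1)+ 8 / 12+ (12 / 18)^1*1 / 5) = 4.15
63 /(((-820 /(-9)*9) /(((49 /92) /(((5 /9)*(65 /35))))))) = 194481 /4903600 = 0.04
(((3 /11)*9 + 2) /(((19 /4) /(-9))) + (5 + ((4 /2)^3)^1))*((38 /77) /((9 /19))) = 36214 /7623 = 4.75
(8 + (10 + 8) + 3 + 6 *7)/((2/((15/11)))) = 1065/22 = 48.41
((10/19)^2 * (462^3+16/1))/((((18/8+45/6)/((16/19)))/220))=138844490752000/267501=519042884.89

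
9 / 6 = 3 / 2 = 1.50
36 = 36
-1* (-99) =99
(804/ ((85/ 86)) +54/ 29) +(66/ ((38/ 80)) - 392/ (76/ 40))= 35030354/ 46835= 747.95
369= 369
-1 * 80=-80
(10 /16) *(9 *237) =10665 /8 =1333.12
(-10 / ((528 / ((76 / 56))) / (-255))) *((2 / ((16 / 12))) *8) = 24225 / 308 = 78.65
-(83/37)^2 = -6889/1369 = -5.03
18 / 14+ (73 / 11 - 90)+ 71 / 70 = -8917 / 110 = -81.06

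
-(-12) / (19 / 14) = 168 / 19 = 8.84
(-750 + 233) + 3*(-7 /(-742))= -54799 /106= -516.97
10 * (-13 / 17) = -130 / 17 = -7.65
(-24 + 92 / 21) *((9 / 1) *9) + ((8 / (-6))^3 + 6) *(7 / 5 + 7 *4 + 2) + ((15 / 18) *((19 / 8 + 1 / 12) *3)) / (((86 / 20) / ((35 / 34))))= -16288406573 / 11052720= -1473.70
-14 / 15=-0.93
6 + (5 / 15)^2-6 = 1 / 9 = 0.11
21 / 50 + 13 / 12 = 451 / 300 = 1.50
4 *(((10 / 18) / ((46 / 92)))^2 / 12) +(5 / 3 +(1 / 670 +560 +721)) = 208898203 / 162810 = 1283.08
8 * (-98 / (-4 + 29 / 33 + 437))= -12936 / 7159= -1.81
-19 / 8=-2.38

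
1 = 1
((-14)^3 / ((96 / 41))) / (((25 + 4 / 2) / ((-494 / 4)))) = 3473561 / 648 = 5360.43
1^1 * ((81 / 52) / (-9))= -9 / 52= -0.17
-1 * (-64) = 64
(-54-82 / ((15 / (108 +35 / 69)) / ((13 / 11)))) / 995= -8595932 / 11328075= -0.76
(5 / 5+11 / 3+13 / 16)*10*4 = 1315 / 6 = 219.17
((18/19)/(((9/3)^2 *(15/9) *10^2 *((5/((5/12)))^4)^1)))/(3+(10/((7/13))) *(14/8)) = 1/1165536000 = 0.00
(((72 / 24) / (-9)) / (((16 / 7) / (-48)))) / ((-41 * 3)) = -7 / 123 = -0.06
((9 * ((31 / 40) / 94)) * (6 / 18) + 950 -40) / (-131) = -3421693 / 492560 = -6.95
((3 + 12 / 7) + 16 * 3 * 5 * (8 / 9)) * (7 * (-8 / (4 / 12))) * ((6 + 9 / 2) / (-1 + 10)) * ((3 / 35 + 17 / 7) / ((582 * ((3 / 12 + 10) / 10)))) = -6447232 / 35793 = -180.13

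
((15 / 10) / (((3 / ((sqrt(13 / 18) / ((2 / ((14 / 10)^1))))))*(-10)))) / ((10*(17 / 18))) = -21*sqrt(26) / 34000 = -0.00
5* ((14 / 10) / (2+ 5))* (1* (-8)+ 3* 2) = -2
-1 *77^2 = -5929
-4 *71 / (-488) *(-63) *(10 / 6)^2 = -12425 / 122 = -101.84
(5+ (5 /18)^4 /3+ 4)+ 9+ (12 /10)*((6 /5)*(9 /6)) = 158739337 /7873200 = 20.16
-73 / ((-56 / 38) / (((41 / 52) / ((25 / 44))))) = 625537 / 9100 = 68.74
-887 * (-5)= 4435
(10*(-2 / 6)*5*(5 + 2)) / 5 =-70 / 3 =-23.33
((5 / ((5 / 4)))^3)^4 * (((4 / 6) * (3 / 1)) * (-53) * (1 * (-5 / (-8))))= -1111490560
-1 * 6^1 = -6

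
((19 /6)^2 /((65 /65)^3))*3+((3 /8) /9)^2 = 17329 /576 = 30.09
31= 31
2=2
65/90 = 13/18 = 0.72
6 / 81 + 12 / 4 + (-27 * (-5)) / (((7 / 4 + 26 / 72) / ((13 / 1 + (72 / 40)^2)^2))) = 1081686121 / 64125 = 16868.40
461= 461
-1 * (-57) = 57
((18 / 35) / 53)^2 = 324 / 3441025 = 0.00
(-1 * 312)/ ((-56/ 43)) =1677/ 7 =239.57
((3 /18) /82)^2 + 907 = 219552049 /242064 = 907.00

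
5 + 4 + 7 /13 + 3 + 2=189 /13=14.54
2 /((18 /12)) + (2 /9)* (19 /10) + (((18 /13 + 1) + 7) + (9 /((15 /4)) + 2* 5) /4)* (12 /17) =10.57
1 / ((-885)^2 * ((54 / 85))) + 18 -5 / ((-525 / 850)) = 1545146399 / 59211810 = 26.10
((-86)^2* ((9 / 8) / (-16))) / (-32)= 16641 / 1024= 16.25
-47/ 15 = -3.13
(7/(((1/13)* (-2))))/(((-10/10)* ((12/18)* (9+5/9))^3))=1791153/10176896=0.18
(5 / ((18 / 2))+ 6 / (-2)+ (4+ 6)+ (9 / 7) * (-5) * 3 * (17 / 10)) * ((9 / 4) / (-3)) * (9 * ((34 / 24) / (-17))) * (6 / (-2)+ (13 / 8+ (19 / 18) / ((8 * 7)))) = 4345693 / 225792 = 19.25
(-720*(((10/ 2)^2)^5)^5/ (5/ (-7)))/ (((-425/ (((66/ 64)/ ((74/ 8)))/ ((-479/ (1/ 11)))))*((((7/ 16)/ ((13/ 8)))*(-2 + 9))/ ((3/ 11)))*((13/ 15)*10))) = 1726618847897043451666831970214843750/ 23199407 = 74425128534407946361164830000.00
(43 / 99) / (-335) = -43 / 33165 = -0.00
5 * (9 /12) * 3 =45 /4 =11.25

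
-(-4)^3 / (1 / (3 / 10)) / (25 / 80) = 1536 / 25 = 61.44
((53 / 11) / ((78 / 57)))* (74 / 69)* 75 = 931475 / 3289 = 283.21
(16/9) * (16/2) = 128/9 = 14.22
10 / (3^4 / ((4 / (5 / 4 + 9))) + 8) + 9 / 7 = 32161 / 24143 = 1.33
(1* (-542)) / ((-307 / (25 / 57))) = 13550 / 17499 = 0.77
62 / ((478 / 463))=14353 / 239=60.05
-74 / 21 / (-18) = 37 / 189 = 0.20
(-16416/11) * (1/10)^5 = -513/34375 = -0.01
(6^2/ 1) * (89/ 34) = 1602/ 17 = 94.24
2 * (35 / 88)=35 / 44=0.80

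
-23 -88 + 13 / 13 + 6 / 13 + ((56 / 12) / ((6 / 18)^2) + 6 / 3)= -852 / 13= -65.54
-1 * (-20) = 20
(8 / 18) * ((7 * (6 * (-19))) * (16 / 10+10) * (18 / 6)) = -61712 / 5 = -12342.40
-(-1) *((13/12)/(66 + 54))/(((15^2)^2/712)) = 1157/9112500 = 0.00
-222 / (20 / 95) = -2109 / 2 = -1054.50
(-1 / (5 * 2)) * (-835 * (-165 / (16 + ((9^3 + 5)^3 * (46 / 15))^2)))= -6199875 / 661792770433639841312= -0.00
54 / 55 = 0.98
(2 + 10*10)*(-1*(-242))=24684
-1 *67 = -67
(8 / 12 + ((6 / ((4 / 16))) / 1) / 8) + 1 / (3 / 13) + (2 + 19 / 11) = 129 / 11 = 11.73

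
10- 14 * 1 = -4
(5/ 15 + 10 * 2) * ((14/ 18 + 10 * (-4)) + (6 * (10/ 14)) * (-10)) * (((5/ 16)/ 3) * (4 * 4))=-1577155/ 567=-2781.58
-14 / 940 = -7 / 470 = -0.01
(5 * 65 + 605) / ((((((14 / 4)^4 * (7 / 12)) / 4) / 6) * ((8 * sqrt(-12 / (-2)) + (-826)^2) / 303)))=1130009460480 / 9979167821791 - 649244160 * sqrt(6) / 488979223267759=0.11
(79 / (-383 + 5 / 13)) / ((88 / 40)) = -5135 / 54714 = -0.09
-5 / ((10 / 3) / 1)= -3 / 2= -1.50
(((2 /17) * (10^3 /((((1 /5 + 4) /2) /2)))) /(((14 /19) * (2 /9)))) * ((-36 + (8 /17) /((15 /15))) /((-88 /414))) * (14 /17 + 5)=160348410000 /240737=666072.98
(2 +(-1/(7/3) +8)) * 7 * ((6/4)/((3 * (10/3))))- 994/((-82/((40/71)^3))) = 50502881/4133620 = 12.22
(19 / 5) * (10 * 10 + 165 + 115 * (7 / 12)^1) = 15143 / 12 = 1261.92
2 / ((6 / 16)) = 16 / 3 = 5.33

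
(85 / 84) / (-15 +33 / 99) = -85 / 1232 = -0.07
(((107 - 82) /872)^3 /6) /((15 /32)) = 3125 /372968352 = 0.00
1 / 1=1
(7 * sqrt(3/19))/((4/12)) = 21 * sqrt(57)/19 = 8.34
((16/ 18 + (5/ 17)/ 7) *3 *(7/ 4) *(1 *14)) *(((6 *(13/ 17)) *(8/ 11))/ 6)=38.05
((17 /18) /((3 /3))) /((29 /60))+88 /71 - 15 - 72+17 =-412664 /6177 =-66.81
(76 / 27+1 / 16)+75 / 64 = 6997 / 1728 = 4.05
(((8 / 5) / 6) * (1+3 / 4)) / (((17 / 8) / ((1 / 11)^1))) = 56 / 2805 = 0.02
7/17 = 0.41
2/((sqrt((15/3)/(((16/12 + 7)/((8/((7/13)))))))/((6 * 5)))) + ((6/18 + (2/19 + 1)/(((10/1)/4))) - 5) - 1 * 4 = -2344/285 + 5 * sqrt(2730)/13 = 11.87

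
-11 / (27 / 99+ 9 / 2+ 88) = -242 / 2041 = -0.12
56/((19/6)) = 336/19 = 17.68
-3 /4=-0.75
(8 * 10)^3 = 512000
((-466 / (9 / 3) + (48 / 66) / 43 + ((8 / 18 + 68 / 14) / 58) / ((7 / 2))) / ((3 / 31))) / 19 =-29120830840 / 344804229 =-84.46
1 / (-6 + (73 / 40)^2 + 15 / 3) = 0.43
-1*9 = -9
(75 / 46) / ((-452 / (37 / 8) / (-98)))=135975 / 83168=1.63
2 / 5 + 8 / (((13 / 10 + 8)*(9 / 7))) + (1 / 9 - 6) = -20171 / 4185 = -4.82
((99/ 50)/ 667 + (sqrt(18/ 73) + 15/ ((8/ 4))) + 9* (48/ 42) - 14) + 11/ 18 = 3* sqrt(146)/ 73 + 9244187/ 2101050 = 4.90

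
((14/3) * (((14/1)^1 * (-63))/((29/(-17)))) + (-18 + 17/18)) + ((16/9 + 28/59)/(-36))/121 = 80351833501/33539022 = 2395.77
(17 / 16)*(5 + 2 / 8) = 357 / 64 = 5.58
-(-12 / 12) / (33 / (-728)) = -728 / 33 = -22.06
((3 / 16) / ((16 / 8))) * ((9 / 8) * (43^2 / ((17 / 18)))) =449307 / 2176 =206.48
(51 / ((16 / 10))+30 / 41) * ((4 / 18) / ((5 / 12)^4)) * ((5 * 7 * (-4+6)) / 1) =17248896 / 1025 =16828.19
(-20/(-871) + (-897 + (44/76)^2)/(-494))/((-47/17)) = -14359764/21598991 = -0.66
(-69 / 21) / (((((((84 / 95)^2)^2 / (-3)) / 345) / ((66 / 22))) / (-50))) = -5385922578125 / 6453888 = -834523.71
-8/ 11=-0.73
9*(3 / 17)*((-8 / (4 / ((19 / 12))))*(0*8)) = 0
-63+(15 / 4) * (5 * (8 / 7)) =-291 / 7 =-41.57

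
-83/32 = -2.59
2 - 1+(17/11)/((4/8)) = 45/11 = 4.09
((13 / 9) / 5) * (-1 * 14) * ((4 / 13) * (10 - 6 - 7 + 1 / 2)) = 28 / 9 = 3.11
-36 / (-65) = 36 / 65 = 0.55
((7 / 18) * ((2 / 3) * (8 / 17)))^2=3136 / 210681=0.01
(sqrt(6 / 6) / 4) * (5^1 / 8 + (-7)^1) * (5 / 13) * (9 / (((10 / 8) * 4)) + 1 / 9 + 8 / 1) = -6.08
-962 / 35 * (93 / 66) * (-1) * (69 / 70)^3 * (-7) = -4898397699 / 18865000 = -259.66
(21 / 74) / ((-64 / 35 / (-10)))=3675 / 2368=1.55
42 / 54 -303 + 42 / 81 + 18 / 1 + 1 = -7633 / 27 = -282.70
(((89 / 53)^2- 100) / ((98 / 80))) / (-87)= 74280 / 81461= 0.91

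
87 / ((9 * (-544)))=-29 / 1632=-0.02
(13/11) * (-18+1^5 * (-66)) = -1092/11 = -99.27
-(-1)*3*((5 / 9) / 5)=1 / 3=0.33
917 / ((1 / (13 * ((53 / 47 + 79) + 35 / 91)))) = 45109981 / 47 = 959786.83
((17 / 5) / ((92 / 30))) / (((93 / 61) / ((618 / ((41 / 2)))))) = 640866 / 29233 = 21.92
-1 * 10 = -10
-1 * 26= -26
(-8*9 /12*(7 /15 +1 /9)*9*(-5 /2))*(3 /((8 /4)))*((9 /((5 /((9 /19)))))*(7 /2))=66339 /190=349.15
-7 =-7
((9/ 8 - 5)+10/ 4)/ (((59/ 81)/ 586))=-261063/ 236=-1106.20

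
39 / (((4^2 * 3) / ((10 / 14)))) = 65 / 112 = 0.58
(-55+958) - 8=895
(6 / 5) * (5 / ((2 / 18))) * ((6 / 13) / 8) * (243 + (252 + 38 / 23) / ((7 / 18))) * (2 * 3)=35024805 / 2093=16734.26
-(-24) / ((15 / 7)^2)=392 / 75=5.23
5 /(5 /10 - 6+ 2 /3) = -30 /29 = -1.03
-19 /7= -2.71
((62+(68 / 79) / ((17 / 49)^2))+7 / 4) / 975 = 380881 / 5237700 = 0.07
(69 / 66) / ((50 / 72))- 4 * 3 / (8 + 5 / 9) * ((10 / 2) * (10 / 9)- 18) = 474 / 25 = 18.96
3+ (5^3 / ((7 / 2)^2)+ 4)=843 / 49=17.20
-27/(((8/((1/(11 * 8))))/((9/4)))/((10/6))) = -405/2816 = -0.14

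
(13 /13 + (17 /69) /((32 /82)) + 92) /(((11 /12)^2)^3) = 6430378752 /40745903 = 157.82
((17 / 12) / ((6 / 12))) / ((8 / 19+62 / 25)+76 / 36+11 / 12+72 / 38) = 48450 / 133783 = 0.36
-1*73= -73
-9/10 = -0.90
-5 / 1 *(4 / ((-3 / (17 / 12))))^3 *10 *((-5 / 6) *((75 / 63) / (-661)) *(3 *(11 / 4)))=168884375 / 40476996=4.17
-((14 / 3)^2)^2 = -38416 / 81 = -474.27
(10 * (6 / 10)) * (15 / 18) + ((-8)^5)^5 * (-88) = 3324546003940230230441989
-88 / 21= -4.19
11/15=0.73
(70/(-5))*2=-28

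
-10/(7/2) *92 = -262.86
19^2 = 361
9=9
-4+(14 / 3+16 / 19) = 86 / 57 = 1.51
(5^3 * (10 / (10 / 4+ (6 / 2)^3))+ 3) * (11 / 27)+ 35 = 53.49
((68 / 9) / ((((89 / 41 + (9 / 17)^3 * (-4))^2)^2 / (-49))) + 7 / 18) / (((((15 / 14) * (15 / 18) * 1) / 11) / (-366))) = 268021.91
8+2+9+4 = 23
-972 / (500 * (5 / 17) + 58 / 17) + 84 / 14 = -588 / 1279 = -0.46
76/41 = 1.85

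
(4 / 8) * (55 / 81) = 55 / 162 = 0.34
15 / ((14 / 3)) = 3.21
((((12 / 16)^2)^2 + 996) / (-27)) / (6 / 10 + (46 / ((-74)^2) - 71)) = 0.52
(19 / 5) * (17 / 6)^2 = 5491 / 180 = 30.51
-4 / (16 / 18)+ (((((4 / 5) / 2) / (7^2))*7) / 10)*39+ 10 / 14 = -3.56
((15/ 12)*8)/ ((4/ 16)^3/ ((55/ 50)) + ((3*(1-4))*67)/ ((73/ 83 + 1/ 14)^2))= -4298008000/ 286591285339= -0.01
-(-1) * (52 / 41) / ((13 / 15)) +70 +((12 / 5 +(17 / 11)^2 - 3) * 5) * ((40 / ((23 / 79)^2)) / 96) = 1817436325 / 15746214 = 115.42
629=629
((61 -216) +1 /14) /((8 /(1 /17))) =-1.14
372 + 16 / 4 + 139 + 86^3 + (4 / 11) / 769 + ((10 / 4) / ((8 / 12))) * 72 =5387038023 / 8459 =636841.00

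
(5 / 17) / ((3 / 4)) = 20 / 51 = 0.39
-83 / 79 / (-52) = 83 / 4108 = 0.02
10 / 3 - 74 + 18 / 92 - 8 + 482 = 55687 / 138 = 403.53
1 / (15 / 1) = 1 / 15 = 0.07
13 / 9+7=76 / 9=8.44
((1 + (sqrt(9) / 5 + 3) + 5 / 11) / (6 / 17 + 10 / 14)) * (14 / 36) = 115787 / 62865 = 1.84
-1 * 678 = -678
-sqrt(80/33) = -4 *sqrt(165)/33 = -1.56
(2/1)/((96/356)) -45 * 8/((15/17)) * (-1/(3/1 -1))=2537/12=211.42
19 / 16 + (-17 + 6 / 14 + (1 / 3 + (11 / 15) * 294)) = 336923 / 1680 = 200.55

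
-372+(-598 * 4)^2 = 5721292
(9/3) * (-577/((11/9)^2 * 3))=-46737/121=-386.26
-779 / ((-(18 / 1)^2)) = 779 / 324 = 2.40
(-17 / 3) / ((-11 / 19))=323 / 33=9.79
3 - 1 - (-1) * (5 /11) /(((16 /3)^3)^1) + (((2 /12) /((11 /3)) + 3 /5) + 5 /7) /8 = 3426677 /1576960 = 2.17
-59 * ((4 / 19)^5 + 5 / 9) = -730992949 / 22284891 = -32.80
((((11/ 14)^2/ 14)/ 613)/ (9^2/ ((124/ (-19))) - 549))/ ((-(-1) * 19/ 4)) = -7502/ 278106425415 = -0.00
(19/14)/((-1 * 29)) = -19/406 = -0.05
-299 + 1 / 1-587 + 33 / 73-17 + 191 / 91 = -5975040 / 6643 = -899.45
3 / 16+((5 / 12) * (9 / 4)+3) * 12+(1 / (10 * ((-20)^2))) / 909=47.44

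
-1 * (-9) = 9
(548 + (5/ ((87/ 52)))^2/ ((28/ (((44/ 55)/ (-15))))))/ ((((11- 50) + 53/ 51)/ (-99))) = 370180729/ 259028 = 1429.11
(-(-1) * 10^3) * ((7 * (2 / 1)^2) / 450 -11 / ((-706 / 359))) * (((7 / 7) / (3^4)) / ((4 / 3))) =4492045 / 85779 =52.37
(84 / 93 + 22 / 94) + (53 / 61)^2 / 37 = 232223502 / 200595389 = 1.16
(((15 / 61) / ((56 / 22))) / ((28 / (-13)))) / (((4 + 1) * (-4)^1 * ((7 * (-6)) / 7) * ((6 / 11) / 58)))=-45617 / 1147776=-0.04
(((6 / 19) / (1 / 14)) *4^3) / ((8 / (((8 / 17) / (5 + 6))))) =5376 / 3553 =1.51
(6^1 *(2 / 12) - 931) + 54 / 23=-21336 / 23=-927.65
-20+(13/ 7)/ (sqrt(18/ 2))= -407/ 21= -19.38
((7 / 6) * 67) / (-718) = -469 / 4308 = -0.11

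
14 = 14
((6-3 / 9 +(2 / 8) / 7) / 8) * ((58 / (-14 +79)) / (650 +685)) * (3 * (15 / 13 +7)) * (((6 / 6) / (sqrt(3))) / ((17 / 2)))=736223 * sqrt(3) / 1610891100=0.00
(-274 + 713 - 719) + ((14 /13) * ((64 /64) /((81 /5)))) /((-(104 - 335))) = -280.00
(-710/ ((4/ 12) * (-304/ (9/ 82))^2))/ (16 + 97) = -86265/ 35109392896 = -0.00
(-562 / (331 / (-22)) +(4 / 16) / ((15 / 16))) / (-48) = -11674 / 14895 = -0.78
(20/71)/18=10/639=0.02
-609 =-609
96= 96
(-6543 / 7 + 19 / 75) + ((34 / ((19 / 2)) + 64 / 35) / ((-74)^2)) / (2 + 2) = -51043140563 / 54623100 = -934.46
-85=-85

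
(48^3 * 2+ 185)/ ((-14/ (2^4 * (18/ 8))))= -3984642/ 7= -569234.57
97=97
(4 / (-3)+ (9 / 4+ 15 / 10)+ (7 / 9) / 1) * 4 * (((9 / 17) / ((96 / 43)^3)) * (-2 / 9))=-9143305 / 67682304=-0.14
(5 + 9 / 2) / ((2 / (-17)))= -323 / 4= -80.75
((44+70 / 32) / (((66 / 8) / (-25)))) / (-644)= 18475 / 85008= 0.22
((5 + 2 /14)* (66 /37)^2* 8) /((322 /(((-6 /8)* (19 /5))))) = -8938512 /7714315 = -1.16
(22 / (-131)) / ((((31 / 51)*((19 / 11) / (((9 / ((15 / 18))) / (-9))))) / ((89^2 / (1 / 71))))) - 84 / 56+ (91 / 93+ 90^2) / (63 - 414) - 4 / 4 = 87686068454527 / 812484270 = 107923.40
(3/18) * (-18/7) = -3/7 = -0.43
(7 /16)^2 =49 /256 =0.19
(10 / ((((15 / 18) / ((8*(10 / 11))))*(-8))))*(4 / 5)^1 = -96 / 11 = -8.73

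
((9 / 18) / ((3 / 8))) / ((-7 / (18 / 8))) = -3 / 7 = -0.43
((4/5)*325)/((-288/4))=-65/18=-3.61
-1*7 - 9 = -16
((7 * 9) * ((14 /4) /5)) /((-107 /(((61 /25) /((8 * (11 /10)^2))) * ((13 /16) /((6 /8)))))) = -116571 /1035760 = -0.11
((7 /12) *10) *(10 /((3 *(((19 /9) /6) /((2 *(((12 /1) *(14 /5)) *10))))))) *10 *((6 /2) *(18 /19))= 381024000 /361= 1055468.14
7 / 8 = 0.88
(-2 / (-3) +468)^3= 102941904.30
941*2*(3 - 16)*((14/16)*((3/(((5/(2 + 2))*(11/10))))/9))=-171262/33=-5189.76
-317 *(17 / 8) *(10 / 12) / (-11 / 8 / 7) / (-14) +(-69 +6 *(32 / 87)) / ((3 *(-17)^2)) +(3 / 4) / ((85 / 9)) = -564558551 / 2765730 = -204.13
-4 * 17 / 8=-17 / 2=-8.50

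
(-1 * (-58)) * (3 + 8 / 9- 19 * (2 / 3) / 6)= 928 / 9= 103.11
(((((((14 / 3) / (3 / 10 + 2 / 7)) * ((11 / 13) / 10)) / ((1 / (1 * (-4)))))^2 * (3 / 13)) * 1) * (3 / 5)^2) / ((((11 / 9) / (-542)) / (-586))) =14495242519296 / 92328925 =156995.68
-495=-495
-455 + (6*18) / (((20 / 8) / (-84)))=-20419 / 5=-4083.80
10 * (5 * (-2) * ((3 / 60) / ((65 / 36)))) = -36 / 13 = -2.77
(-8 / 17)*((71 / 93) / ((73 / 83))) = -47144 / 115413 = -0.41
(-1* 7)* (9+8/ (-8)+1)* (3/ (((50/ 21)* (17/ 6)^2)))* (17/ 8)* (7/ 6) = -83349/ 3400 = -24.51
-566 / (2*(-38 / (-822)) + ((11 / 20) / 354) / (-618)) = -339280368480 / 55420733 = -6121.90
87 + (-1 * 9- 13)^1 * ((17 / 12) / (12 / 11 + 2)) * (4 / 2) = 401 / 6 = 66.83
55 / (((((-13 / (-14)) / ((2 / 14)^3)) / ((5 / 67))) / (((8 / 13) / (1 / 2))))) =8800 / 554827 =0.02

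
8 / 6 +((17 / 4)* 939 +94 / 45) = 718951 / 180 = 3994.17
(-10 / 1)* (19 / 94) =-95 / 47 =-2.02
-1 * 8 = -8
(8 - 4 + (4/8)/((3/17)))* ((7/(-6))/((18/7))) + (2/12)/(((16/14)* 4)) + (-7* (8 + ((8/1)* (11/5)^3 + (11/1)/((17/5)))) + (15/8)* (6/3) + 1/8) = -7426148983/11016000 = -674.12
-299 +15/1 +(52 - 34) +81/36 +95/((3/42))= 4265/4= 1066.25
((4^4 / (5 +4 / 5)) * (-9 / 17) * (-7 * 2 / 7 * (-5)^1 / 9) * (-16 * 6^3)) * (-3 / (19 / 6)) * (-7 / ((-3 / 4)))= -7431782400 / 9367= -793400.49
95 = 95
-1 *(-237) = 237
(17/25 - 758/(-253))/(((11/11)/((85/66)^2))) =6.10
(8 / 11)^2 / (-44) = -16 / 1331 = -0.01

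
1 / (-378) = -1 / 378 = -0.00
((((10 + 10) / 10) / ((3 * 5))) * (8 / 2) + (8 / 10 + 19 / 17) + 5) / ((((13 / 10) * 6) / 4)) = 3.82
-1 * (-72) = 72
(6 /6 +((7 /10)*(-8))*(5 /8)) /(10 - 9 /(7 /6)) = -35 /32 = -1.09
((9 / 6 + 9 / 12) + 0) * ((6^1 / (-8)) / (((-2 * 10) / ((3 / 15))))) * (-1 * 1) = -27 / 1600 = -0.02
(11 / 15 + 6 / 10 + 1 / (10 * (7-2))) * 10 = 203 / 15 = 13.53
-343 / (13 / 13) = -343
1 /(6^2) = 1 /36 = 0.03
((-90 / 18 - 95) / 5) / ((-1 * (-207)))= -20 / 207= -0.10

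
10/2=5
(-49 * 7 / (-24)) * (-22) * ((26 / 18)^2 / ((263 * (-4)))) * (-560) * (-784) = 17496759280 / 63909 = 273776.14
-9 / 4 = -2.25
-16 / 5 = -3.20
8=8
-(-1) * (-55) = -55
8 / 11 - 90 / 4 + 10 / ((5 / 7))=-171 / 22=-7.77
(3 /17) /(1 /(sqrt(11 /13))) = 0.16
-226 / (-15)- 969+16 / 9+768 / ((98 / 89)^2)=-34438207 / 108045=-318.74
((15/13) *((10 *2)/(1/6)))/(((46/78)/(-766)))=-179843.48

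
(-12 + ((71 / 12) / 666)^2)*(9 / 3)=-36.00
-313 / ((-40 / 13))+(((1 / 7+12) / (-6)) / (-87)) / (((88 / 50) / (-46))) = 81285943 / 803880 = 101.12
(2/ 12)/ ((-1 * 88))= -1/ 528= -0.00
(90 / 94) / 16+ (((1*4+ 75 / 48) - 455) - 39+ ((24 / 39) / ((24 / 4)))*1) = -3580033 / 7332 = -488.28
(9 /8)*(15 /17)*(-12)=-405 /34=-11.91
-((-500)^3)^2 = -15625000000000000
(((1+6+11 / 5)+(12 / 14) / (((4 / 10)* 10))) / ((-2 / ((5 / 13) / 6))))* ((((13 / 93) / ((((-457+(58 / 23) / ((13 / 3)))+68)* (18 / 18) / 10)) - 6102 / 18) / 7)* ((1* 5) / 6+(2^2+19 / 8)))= 417435498296483 / 3962921481792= 105.34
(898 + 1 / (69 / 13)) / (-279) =-61975 / 19251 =-3.22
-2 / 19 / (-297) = 2 / 5643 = 0.00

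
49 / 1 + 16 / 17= 849 / 17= 49.94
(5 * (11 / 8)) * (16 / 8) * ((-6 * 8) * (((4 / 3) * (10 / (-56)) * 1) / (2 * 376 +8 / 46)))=253 / 1211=0.21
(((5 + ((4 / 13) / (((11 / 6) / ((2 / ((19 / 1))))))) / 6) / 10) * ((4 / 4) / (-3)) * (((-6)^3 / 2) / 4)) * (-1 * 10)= -122337 / 2717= -45.03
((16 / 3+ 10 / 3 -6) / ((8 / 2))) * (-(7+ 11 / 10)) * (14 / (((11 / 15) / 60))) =-68040 / 11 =-6185.45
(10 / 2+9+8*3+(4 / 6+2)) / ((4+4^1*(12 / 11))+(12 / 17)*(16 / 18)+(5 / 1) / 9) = 68442 / 16067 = 4.26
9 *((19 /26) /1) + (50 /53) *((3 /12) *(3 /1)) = 5019 /689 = 7.28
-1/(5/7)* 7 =-49/5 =-9.80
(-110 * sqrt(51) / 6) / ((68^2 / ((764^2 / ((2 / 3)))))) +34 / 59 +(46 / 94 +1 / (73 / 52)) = 359911 / 202429-2006455 * sqrt(51) / 578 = -24788.80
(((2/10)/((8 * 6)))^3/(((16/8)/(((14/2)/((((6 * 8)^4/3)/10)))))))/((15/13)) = 91/73383542784000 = 0.00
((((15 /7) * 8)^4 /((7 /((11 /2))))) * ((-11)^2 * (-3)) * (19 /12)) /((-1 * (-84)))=-54624240000 /117649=-464298.38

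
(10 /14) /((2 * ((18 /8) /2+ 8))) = 20 /511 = 0.04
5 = 5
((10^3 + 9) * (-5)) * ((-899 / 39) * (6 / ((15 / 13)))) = 1814182 / 3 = 604727.33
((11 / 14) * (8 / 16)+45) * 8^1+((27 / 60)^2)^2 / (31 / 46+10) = 363.15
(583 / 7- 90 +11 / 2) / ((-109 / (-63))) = -153 / 218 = -0.70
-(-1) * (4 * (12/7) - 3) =27/7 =3.86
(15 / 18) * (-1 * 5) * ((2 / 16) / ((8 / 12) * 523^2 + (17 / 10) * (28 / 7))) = -125 / 43766272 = -0.00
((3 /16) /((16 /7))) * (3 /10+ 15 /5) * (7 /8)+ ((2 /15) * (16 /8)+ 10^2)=6174937 /61440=100.50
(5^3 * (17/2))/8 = 2125/16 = 132.81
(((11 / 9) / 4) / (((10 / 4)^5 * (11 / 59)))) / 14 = 236 / 196875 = 0.00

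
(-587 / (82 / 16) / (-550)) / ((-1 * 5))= -2348 / 56375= -0.04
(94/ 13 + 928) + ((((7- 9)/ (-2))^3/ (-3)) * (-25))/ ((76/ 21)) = 937.53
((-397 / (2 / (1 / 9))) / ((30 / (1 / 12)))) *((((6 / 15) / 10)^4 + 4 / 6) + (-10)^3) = 464924217559 / 7593750000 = 61.22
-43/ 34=-1.26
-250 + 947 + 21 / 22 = 15355 / 22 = 697.95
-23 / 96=-0.24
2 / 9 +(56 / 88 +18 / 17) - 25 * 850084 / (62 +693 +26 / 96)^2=-78166641438157 / 2211933255147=-35.34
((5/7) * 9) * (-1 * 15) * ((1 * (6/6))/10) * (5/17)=-675/238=-2.84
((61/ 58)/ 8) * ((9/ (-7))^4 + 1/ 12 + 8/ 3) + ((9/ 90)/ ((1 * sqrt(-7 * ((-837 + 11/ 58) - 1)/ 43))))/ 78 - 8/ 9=-6742453/ 40106304 + sqrt(848336594)/ 265317780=-0.17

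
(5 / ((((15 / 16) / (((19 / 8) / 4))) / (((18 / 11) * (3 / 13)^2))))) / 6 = 171 / 3718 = 0.05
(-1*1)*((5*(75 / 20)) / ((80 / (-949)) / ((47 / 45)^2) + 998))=-157225575 / 8367945272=-0.02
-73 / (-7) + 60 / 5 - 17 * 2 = -81 / 7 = -11.57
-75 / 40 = -15 / 8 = -1.88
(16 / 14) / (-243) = -8 / 1701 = -0.00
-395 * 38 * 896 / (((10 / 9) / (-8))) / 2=48416256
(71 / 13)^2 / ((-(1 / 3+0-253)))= 15123 / 128102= 0.12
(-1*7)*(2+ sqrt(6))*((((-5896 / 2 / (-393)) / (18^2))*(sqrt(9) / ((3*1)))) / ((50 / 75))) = -5159*sqrt(6) / 21222-5159 / 10611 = -1.08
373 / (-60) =-373 / 60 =-6.22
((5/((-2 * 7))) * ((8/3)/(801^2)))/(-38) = 10/255998799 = 0.00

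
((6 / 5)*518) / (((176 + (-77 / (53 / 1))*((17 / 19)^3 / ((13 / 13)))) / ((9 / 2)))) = 564920958 / 35334695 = 15.99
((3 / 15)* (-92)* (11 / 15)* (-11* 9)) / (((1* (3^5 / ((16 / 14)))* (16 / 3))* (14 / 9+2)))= 2783 / 8400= 0.33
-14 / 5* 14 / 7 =-28 / 5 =-5.60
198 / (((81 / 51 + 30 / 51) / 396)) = 1332936 / 37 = 36025.30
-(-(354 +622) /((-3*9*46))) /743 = -488 /461403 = -0.00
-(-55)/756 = 0.07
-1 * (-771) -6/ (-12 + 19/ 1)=5391/ 7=770.14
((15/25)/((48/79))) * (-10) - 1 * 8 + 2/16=-71/4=-17.75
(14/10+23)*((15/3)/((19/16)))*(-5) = -9760/19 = -513.68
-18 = -18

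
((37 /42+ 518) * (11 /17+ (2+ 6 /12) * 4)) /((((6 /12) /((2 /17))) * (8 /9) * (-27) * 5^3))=-3944533 /9103500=-0.43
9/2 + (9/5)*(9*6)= 1017/10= 101.70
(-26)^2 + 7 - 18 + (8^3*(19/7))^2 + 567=94694352/49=1932537.80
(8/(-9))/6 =-4/27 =-0.15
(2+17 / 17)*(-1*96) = -288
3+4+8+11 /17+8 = 23.65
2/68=1/34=0.03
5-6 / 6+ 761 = 765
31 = 31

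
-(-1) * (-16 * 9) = -144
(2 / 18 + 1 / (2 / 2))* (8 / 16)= 0.56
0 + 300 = 300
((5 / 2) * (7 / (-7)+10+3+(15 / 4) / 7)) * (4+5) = 15795 / 56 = 282.05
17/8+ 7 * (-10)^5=-5599983/8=-699997.88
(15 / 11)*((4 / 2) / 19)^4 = 240 / 1433531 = 0.00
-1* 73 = -73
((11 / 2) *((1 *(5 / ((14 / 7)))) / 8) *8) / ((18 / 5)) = 275 / 72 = 3.82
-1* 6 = -6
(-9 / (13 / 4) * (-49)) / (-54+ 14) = -441 / 130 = -3.39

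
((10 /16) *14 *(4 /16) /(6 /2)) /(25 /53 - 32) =-1855 /80208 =-0.02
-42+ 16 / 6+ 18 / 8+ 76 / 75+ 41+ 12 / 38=5.25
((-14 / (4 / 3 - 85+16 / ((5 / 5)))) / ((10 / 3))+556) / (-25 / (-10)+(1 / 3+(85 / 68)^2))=3870192 / 30595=126.50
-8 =-8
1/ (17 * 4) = 1/ 68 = 0.01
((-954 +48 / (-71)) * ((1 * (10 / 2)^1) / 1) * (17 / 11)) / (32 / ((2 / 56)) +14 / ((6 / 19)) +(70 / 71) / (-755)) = -237267810 / 30243899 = -7.85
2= 2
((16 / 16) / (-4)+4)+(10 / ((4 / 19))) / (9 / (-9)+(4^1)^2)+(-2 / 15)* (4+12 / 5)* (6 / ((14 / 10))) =1369 / 420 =3.26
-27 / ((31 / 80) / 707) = -1527120 / 31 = -49261.94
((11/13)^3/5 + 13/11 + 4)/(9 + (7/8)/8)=41010304/70446805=0.58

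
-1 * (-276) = 276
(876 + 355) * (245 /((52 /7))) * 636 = 25821171.92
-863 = -863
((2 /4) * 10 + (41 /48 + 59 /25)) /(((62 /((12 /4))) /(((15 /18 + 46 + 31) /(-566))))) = -0.05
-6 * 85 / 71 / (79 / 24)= -12240 / 5609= -2.18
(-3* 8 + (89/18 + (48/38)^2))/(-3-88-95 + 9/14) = 158837/1686231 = 0.09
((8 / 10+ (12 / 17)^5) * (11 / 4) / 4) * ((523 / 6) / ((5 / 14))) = 69704953087 / 425957100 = 163.64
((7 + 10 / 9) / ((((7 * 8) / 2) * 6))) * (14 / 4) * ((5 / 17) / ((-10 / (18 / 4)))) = -73 / 3264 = -0.02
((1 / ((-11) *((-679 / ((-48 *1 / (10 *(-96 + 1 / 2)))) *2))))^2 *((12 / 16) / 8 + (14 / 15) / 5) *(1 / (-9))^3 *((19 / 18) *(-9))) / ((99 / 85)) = 217379 / 6119883214181092125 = 0.00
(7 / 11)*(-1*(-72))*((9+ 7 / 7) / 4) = 1260 / 11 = 114.55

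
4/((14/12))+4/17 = 436/119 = 3.66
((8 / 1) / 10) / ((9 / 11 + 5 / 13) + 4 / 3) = 429 / 1360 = 0.32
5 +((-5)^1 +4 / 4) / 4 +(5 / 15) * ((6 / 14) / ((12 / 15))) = 117 / 28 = 4.18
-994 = -994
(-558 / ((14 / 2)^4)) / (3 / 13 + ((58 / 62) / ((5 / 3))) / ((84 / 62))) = -72540 / 201341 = -0.36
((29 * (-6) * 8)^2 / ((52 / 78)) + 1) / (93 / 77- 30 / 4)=-447600538 / 969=-461920.06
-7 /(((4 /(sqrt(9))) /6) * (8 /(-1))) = 63 /16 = 3.94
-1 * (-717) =717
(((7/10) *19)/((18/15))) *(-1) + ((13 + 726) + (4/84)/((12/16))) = 183451/252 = 727.98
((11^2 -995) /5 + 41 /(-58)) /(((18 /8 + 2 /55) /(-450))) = 34543.11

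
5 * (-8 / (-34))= 20 / 17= 1.18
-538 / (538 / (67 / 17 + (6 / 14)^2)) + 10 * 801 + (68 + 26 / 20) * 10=7246163 / 833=8698.88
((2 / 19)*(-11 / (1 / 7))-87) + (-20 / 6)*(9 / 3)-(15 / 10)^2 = -8159 / 76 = -107.36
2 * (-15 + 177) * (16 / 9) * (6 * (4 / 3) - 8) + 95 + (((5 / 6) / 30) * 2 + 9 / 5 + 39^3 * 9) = 48057107 / 90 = 533967.86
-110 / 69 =-1.59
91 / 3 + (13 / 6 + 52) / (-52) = 703 / 24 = 29.29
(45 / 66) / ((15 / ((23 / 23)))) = 1 / 22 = 0.05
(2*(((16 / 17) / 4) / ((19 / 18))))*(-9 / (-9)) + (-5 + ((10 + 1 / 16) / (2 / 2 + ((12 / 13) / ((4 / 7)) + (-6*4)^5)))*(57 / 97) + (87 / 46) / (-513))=-48958224226381297 / 10741477001733216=-4.56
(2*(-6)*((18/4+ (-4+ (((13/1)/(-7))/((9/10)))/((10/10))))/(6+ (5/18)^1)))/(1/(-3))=-7092/791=-8.97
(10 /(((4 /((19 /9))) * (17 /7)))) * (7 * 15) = 228.19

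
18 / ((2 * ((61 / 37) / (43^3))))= 26475831 / 61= 434030.02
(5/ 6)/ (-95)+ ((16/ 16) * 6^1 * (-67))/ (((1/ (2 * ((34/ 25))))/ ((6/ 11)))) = -18698099/ 31350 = -596.43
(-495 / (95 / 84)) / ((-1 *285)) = 2772 / 1805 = 1.54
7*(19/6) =133/6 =22.17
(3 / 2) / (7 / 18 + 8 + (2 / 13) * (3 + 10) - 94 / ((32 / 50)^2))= -1728 / 252407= -0.01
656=656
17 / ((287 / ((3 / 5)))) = 51 / 1435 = 0.04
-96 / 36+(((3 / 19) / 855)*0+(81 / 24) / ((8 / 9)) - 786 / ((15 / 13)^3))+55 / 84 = -509.87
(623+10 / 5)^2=390625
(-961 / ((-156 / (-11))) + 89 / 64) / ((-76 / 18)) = 496995 / 31616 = 15.72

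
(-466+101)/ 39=-365/ 39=-9.36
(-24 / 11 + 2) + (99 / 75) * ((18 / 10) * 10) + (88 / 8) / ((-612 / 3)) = 23.52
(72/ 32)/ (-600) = -3/ 800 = -0.00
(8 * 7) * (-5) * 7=-1960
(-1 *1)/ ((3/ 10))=-10/ 3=-3.33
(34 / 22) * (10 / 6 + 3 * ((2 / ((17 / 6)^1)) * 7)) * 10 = 8410 / 33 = 254.85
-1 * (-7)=7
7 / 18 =0.39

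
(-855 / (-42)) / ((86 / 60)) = 4275 / 301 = 14.20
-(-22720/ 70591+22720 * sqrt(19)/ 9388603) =22720/ 70591 -22720 * sqrt(19)/ 9388603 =0.31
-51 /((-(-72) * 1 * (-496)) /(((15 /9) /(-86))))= -85 /3071232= -0.00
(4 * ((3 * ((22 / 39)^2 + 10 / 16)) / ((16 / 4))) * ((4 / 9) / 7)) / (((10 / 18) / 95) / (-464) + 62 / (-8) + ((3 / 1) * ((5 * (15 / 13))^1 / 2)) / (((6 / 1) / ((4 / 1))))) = -50590616 / 557772033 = -0.09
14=14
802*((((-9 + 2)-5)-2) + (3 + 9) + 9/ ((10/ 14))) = 42506/ 5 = 8501.20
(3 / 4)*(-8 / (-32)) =3 / 16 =0.19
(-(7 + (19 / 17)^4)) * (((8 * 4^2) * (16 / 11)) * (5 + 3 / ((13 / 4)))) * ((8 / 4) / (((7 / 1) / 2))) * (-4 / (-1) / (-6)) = 11714035712 / 3257319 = 3596.22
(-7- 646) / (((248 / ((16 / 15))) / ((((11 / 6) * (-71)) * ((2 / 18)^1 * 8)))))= 4079944 / 12555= 324.97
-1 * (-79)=79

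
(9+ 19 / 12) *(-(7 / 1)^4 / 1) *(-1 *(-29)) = -8842883 / 12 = -736906.92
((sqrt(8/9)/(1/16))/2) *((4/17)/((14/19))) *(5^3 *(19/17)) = 1444000 *sqrt(2)/6069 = 336.48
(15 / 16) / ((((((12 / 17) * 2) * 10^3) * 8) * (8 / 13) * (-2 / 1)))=-221 / 3276800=-0.00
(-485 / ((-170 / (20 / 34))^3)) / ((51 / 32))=0.00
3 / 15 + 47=236 / 5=47.20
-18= -18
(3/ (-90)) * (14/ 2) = -7/ 30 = -0.23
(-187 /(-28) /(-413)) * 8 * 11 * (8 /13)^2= -263296 /488579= -0.54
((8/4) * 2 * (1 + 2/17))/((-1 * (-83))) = 76/1411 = 0.05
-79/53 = -1.49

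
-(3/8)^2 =-9/64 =-0.14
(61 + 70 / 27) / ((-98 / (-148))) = 127058 / 1323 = 96.04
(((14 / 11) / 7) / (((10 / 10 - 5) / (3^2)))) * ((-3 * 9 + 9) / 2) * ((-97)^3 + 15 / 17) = -628374753 / 187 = -3360292.80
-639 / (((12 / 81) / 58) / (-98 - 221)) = 159607503 / 2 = 79803751.50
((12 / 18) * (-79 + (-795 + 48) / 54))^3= -237048.96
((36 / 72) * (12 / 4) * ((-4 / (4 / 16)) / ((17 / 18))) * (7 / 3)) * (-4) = 4032 / 17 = 237.18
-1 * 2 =-2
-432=-432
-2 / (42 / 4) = -4 / 21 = -0.19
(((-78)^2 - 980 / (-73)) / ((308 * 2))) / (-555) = -0.02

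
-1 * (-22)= 22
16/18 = 8/9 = 0.89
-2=-2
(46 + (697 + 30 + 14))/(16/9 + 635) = 7083/5731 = 1.24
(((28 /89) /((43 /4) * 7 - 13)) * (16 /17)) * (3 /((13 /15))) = 26880 /1632527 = 0.02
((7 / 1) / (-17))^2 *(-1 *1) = -49 / 289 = -0.17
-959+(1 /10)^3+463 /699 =-669877301 /699000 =-958.34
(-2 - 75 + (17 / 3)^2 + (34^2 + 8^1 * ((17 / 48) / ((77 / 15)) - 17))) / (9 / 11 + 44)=1352269 / 62118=21.77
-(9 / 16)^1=-9 / 16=-0.56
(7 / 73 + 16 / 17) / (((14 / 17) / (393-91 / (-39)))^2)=854858719 / 3577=238987.62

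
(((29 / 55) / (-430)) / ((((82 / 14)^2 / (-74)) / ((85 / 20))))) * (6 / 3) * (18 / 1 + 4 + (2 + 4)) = 12513326 / 19877825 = 0.63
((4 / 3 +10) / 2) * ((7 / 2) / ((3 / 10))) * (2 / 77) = 170 / 99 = 1.72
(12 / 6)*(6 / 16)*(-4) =-3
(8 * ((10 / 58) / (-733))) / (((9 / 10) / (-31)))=12400 / 191313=0.06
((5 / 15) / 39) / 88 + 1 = 10297 / 10296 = 1.00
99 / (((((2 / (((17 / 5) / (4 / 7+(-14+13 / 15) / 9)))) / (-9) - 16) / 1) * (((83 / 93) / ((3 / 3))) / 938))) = -6526.81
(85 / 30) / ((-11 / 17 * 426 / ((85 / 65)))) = -4913 / 365508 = -0.01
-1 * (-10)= 10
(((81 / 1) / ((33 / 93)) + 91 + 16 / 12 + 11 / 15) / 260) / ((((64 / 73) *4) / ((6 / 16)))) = 3870533 / 29286400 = 0.13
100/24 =25/6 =4.17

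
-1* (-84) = 84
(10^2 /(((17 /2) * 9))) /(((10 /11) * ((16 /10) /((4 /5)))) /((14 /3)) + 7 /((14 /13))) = 30800 /162333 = 0.19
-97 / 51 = -1.90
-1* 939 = -939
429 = 429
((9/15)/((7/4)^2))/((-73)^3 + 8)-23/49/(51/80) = -3578885248/4860667455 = -0.74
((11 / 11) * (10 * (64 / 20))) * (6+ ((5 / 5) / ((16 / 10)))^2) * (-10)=-2045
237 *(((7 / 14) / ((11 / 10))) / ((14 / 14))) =1185 / 11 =107.73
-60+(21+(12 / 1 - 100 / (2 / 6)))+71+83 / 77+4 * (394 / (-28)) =-23963 / 77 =-311.21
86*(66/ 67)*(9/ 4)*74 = 945054/ 67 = 14105.28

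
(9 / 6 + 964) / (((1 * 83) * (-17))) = -1931 / 2822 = -0.68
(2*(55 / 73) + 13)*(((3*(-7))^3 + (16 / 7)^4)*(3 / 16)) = -70434487125 / 2804368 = -25115.99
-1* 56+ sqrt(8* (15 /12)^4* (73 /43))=-56+ 25* sqrt(6278) /344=-50.24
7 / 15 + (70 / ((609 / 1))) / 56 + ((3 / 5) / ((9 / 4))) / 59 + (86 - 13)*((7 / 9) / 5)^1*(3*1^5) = 8273689 / 239540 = 34.54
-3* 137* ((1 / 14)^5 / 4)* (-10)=2055 / 1075648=0.00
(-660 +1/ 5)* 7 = -23093/ 5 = -4618.60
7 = 7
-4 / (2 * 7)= -2 / 7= -0.29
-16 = -16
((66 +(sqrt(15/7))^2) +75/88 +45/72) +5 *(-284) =-415917/308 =-1350.38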